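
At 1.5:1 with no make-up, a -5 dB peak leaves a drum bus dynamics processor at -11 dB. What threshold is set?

Input is 18 dB above T (since output overshoot × R = input overshoot: (-11 − T)·1.5 = -5 − T gives T = -23 dB).
Check: -23 + (-5 − (-23))/1.5 = -23 + 12 = -11 dB. ✓

-23 dB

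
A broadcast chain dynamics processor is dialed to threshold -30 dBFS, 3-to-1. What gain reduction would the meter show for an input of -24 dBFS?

Overshoot = -24 − (-30) = 6 dB.
A 3:1 ratio leaves 2 dB of that excess.
So the signal is attenuated by 6 − 2 = 4 dB.

4 dB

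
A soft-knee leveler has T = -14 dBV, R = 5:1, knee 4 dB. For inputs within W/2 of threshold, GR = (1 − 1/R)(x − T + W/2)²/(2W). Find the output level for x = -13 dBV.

-13.9 dBV

x − T + W/2 = -13 − (-14) + 2 = 3.
GR = (1 − 1/5) × 3² / 8 = 0.8 × 9 / 8 = 0.9 dB.
Output = -13 − 0.9 = -13.9 dBV.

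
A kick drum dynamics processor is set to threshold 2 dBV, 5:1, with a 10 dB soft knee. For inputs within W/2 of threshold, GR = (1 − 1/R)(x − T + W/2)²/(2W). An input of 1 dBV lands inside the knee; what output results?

0.36 dBV

x − T + W/2 = 1 − 2 + 5 = 4.
GR = (1 − 1/5) × 4² / 20 = 0.8 × 16 / 20 = 0.64 dB.
Output = 1 − 0.64 = 0.36 dBV.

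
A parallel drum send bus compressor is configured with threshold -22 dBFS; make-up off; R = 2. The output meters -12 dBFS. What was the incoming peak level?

-2 dBFS

That's 10 dB above the -22 dBFS threshold.
Before 2:1 compression the overshoot was 10 × 2 = 20 dB, so input = -22 + 20 = -2 dBFS.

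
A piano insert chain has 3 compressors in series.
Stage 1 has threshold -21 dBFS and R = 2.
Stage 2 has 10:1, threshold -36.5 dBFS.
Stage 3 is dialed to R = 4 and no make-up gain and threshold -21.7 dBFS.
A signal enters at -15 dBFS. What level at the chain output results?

-34.65 dBFS

Stage 1: -15 dBFS is 6 dB over -21 dBFS; at 2:1 that becomes 3 dB over, giving -18 dBFS.
Stage 2: overshoot 18.5 dB → 18.5/10 = 1.85 dB → -34.65 dBFS.
Stage 3: -34.65 dBFS is at or below the -21.7 dBFS threshold — no compression; output -34.65 dBFS.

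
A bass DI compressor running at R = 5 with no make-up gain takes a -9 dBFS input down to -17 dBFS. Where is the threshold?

Gain reduction = -9 − (-17) = 8 dB; output overshoot = GR / (R − 1) = 8 / 4 = 2 dB.
Threshold = output − output overshoot = -17 − 2 = -19 dBFS.

-19 dBFS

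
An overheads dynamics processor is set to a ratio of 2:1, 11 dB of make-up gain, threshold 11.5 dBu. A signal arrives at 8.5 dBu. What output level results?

8.5 dBu is 3 dB below the 11.5 dBu threshold, so no gain reduction is applied.
Make-up gain adds 11 dB: 8.5 + 11 = 19.5 dBu.

19.5 dBu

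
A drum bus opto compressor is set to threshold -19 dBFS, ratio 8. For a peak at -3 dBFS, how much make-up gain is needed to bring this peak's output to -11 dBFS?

The peak compresses to -19 + 16/8 = -17 dBFS.
To reach -11 dBFS requires -11 − (-17) = 6 dB of make-up.

6 dB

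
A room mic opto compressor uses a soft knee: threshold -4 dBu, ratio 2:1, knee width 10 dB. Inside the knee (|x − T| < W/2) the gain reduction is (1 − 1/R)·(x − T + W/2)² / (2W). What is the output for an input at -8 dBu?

-8.025 dBu

x − T + W/2 = -8 − (-4) + 5 = 1.
GR = (1 − 1/2) × 1² / 20 = 0.5 × 1 / 20 = 0.025 dB.
Output = -8 − 0.025 = -8.025 dBu.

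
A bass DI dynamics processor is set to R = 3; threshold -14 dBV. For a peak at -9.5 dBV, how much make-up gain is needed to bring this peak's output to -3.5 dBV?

9 dB

Overshoot 4.5 dB → 4.5/3 = 1.5 dB after compression, so the compressed level is -14 + 1.5 = -12.5 dBV.
Make-up = target − compressed = -3.5 − (-12.5) = 9 dB.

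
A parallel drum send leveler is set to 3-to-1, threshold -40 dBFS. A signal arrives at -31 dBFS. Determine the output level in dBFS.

-37 dBFS

The input is 9 dB above the -40 dBFS threshold.
3:1 compression reduces that to 9/3 = 3 dB over.
That puts the output at -37 dBFS.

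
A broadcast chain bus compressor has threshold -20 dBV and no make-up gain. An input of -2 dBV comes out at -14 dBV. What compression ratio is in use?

3:1

Input overshoot = -2 − (-20) = 18 dB; output overshoot = -14 − (-20) = 6 dB.
Ratio = 18 / 6 = 3.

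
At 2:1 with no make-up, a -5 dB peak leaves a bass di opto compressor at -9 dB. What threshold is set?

Gain reduction = -5 − (-9) = 4 dB; output overshoot = GR / (R − 1) = 4 / 1 = 4 dB.
Threshold = output − output overshoot = -9 − 4 = -13 dB.

-13 dB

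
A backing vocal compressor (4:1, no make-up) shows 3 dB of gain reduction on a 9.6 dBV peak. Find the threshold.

5.6 dBV

Gain reduction = 9.6 − 6.6 = 3 dB; output overshoot = GR / (R − 1) = 3 / 3 = 1 dB.
Threshold = output − output overshoot = 6.6 − 1 = 5.6 dBV.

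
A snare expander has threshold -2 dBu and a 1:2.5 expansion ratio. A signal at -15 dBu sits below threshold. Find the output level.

The input is 13 dB below the -2 dBu threshold.
A 1:2.5 expander multiplies undershoot by 2.5: 13 × 2.5 = 32.5 dB below threshold.
Output = -2 − 32.5 = -34.5 dBu.

-34.5 dBu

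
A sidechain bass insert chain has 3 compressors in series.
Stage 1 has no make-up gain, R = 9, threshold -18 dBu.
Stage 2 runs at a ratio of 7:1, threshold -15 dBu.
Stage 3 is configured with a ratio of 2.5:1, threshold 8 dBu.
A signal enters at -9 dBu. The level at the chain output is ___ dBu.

Stage 1: 9 dB above -18 dBu, reduced 9:1 to 1 dB above → -17 dBu.
Stage 2: -17 dBu ≤ -15 dBu, so stage 2 doesn't engage; output -17 dBu.
Stage 3: -17 dBu ≤ 8 dBu, so stage 3 doesn't engage; output -17 dBu.

-17 dBu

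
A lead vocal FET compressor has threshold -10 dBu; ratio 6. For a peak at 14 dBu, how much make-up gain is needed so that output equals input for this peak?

Overshoot 24 dB → 24/6 = 4 dB after compression, so the compressed level is -10 + 4 = -6 dBu.
Make-up = target − compressed = 14 − (-6) = 20 dB.

20 dB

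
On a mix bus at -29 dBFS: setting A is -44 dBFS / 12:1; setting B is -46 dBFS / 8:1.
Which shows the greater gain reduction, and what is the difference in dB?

B, by 1.125 dB

A: 15 dB over, compressed to 1.25 dB over, so 13.75 dB of GR.
B: 17 dB over, compressed to 2.125 dB over, so 14.875 dB of GR.
B reduces 1.125 dB more.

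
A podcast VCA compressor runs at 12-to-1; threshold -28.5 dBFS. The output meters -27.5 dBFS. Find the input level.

The compressed level sits -27.5 − (-28.5) = 1 dB over threshold.
Undo the ratio: input overshoot = 1 × 12 = 12 dB, giving input = -16.5 dBFS.

-16.5 dBFS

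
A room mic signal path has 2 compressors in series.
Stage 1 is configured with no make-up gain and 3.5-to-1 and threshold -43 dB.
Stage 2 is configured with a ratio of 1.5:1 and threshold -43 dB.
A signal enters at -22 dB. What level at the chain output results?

Stage 1: 21 dB above -43 dB, reduced 3.5:1 to 6 dB above → -37 dB.
Stage 2: overshoot 6 dB → 6/1.5 = 4 dB → -39 dB.

-39 dB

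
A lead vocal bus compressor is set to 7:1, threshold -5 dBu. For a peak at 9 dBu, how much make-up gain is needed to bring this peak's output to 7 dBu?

Overshoot 14 dB → 14/7 = 2 dB after compression, so the compressed level is -5 + 2 = -3 dBu.
Make-up = target − compressed = 7 − (-3) = 10 dB.

10 dB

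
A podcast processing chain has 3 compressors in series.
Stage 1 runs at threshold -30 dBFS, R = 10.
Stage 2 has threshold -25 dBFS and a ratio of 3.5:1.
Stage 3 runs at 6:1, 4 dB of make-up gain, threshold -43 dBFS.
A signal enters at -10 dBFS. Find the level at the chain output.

-36.5 dBFS

Stage 1: overshoot 20 dB → 20/10 = 2 dB → -28 dBFS.
Stage 2: -28 dBFS is at or below the -25 dBFS threshold — no compression; output -28 dBFS.
Stage 3: overshoot 15 dB → 15/6 = 2.5 dB → -40.5 dBFS; +4 dB make-up → -36.5 dBFS.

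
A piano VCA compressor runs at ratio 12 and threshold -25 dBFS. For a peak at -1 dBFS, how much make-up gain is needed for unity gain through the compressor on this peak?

Overshoot 24 dB → 24/12 = 2 dB after compression, so the compressed level is -25 + 2 = -23 dBFS.
Make-up = target − compressed = -1 − (-23) = 22 dB.

22 dB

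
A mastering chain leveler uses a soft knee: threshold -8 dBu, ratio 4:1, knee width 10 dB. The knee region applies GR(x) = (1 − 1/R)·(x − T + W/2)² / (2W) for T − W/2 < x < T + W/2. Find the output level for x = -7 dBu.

x − T + W/2 = -7 − (-8) + 5 = 6.
GR = (1 − 1/4) × 6² / 20 = 0.75 × 36 / 20 = 1.35 dB.
Output = -7 − 1.35 = -8.35 dBu.

-8.35 dBu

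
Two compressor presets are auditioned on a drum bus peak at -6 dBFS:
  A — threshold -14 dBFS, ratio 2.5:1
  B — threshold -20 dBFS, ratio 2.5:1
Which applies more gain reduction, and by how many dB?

B, by 3.6 dB

A: GR = 8 − 8/2.5 = 4.8 dB.
B: GR = 14 − 14/2.5 = 8.4 dB.
Difference: 3.6 dB in favour of B.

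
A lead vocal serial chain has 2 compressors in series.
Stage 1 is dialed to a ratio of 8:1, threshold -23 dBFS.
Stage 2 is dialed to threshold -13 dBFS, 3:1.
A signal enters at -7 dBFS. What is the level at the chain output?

-21 dBFS

Stage 1: -7 dBFS is 16 dB over -23 dBFS; at 8:1 that becomes 2 dB over, giving -21 dBFS.
Stage 2: -21 dBFS ≤ -13 dBFS, so stage 2 doesn't engage; output -21 dBFS.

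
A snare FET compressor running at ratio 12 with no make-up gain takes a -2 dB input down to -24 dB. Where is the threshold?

Gain reduction = -2 − (-24) = 22 dB; output overshoot = GR / (R − 1) = 22 / 11 = 2 dB.
Threshold = output − output overshoot = -24 − 2 = -26 dB.

-26 dB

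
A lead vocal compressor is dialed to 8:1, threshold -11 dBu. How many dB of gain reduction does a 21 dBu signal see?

The signal is 32 dB above threshold.
At 8:1, output sits 32/8 = 4 dB above threshold.
Gain reduction = 32 − 4 = 28 dB.

28 dB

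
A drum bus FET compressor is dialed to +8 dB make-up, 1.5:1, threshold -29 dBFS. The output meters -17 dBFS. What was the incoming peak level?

Before make-up, the level was -17 − 8 = -25 dBFS.
The compressed level sits -25 − (-29) = 4 dB over threshold.
Undo the ratio: input overshoot = 4 × 1.5 = 6 dB, giving input = -23 dBFS.

-23 dBFS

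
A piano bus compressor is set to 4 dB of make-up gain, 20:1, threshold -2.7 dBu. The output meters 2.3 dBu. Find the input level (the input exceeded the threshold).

17.3 dBu

Remove make-up: 2.3 − 4 = -1.7 dBu.
The compressed level sits -1.7 − (-2.7) = 1 dB over threshold.
Undo the ratio: input overshoot = 1 × 20 = 20 dB, giving input = 17.3 dBu.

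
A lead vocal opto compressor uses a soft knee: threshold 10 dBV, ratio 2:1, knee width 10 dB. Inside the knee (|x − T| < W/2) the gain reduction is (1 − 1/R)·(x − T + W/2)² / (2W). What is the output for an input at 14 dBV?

x − T + W/2 = 14 − 10 + 5 = 9.
GR = (1 − 1/2) × 9² / 20 = 0.5 × 81 / 20 = 2.025 dB.
Output = 14 − 2.025 = 11.975 dBV.

11.975 dBV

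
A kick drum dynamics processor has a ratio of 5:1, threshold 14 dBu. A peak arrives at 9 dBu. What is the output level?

9 dBu

9 dBu is 5 dB below the 14 dBu threshold, so no gain reduction is applied.
Output = input = 9 dBu.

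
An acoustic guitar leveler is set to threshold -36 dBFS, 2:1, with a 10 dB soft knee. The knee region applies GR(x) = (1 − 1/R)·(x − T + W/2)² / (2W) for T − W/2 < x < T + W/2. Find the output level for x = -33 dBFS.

-34.6 dBFS

x − T + W/2 = -33 − (-36) + 5 = 8.
GR = (1 − 1/2) × 8² / 20 = 0.5 × 64 / 20 = 1.6 dB.
Output = -33 − 1.6 = -34.6 dBFS.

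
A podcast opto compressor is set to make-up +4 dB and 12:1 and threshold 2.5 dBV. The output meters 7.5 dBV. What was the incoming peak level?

14.5 dBV

Remove make-up: 7.5 − 4 = 3.5 dBV.
Post-compression overshoot = 3.5 − 2.5 = 1 dB.
Before 12:1 compression the overshoot was 1 × 12 = 12 dB, so input = 2.5 + 12 = 14.5 dBV.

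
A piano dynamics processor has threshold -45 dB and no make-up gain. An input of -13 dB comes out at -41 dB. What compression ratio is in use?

8:1

Input overshoot = -13 − (-45) = 32 dB; output overshoot = -41 − (-45) = 4 dB.
Ratio = 32 / 4 = 8.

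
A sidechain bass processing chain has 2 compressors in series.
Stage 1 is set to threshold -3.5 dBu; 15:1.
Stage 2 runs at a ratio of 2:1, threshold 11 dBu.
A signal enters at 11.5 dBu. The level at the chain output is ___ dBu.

-2.5 dBu

Stage 1: 15 dB above -3.5 dBu, reduced 15:1 to 1 dB above → -2.5 dBu.
Stage 2: below threshold (-2.5 ≤ 11); passes unchanged; output -2.5 dBu.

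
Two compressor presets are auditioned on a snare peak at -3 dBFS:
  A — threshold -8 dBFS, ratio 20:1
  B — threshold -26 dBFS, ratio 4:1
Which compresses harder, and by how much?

A: GR = 5 − 5/20 = 4.75 dB.
B: GR = 23 − 23/4 = 17.25 dB.
Difference: 12.5 dB in favour of B.

B, by 12.5 dB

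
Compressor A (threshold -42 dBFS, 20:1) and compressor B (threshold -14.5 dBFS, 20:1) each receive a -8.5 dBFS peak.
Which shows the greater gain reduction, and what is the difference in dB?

A, by 26.125 dB

A: GR = 33.5 − 33.5/20 = 31.825 dB.
B: GR = 6 − 6/20 = 5.7 dB.
A reduces 26.125 dB more.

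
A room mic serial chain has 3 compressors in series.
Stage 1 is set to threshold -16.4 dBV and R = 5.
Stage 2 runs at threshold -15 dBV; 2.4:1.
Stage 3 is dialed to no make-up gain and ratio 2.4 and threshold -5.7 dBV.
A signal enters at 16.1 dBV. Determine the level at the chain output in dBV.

-12.875 dBV

Stage 1: 32.5 dB above -16.4 dBV, reduced 5:1 to 6.5 dB above → -9.9 dBV.
Stage 2: 5.1 dB above -15 dBV, reduced 2.4:1 to 2.125 dB above → -12.875 dBV.
Stage 3: -12.875 dBV is at or below the -5.7 dBV threshold — no compression; output -12.875 dBV.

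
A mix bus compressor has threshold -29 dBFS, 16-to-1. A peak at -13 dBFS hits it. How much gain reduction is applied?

-13 dBFS exceeds the threshold by 16 dB.
A 16:1 ratio leaves 1 dB of that excess.
Gain reduction = 16 − 1 = 15 dB.

15 dB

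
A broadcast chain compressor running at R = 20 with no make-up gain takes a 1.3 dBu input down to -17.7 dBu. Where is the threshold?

Input is 20 dB above T (since output overshoot × R = input overshoot: (-17.7 − T)·20 = 1.3 − T gives T = -18.7 dBu).
Check: -18.7 + (1.3 − (-18.7))/20 = -18.7 + 1 = -17.7 dBu. ✓

-18.7 dBu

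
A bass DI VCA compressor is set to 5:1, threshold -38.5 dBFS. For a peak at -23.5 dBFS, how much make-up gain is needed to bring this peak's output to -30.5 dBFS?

5 dB

Overshoot 15 dB → 15/5 = 3 dB after compression, so the compressed level is -38.5 + 3 = -35.5 dBFS.
Make-up = target − compressed = -30.5 − (-35.5) = 5 dB.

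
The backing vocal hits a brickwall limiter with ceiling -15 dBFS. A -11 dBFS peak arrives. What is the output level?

-15 dBFS

A brickwall limiter is an ∞:1 compressor: any input above the ceiling is clamped to -15 dBFS.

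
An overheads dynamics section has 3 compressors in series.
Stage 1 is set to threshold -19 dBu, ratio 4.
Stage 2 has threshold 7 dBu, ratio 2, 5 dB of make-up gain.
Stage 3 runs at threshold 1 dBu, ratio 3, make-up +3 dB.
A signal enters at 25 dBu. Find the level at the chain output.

0 dBu

Stage 1: 44 dB above -19 dBu, reduced 4:1 to 11 dB above → -8 dBu.
Stage 2: below threshold (-8 ≤ 7); passes unchanged; make-up brings it to -3 dBu.
Stage 3: -3 dBu ≤ 1 dBu, so stage 3 doesn't engage; make-up brings it to 0 dBu.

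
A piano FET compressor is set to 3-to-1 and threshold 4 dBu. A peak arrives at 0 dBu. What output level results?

0 dBu is 4 dB below the 4 dBu threshold, so no gain reduction is applied.
Output = input = 0 dBu.

0 dBu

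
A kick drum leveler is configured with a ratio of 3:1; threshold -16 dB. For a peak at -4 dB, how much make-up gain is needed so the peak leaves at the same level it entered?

8 dB

Without make-up, output = threshold + overshoot/3 = -16 + 4 = -12 dB.
Gap to target: 8 dB.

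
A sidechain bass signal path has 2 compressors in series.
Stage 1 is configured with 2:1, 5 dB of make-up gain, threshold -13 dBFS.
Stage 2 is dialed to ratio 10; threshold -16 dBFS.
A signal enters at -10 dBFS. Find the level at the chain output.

-15.05 dBFS

Stage 1: overshoot 3 dB → 3/2 = 1.5 dB → -11.5 dBFS; +5 dB make-up → -6.5 dBFS.
Stage 2: -6.5 dBFS is 9.5 dB over -16 dBFS; at 10:1 that becomes 0.95 dB over, giving -15.05 dBFS.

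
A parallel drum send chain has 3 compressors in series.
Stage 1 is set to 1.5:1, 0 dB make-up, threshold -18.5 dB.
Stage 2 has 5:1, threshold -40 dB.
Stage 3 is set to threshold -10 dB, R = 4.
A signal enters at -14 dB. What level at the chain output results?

-35.1 dB

Stage 1: 4.5 dB above -18.5 dB, reduced 1.5:1 to 3 dB above → -15.5 dB.
Stage 2: overshoot 24.5 dB → 24.5/5 = 4.9 dB → -35.1 dB.
Stage 3: -35.1 dB ≤ -10 dB, so stage 3 doesn't engage; output -35.1 dB.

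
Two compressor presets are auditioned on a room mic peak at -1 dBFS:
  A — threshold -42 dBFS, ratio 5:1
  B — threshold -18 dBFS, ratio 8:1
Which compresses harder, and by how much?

A, by 17.925 dB

A: overshoot 41 dB → output overshoot 8.2 dB → GR 32.8 dB.
B: overshoot 17 dB → output overshoot 2.125 dB → GR 14.875 dB.
A reduces 17.925 dB more.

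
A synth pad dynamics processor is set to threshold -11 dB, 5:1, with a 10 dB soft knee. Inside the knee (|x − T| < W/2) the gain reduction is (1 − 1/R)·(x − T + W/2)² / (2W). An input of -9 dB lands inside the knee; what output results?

x − T + W/2 = -9 − (-11) + 5 = 7.
GR = (1 − 1/5) × 7² / 20 = 0.8 × 49 / 20 = 1.96 dB.
Output = -9 − 1.96 = -10.96 dB.

-10.96 dB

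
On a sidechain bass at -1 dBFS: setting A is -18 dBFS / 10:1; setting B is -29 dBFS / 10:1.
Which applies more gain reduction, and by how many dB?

B, by 9.9 dB

A: 17 dB over, compressed to 1.7 dB over, so 15.3 dB of GR.
B: 28 dB over, compressed to 2.8 dB over, so 25.2 dB of GR.
B applies 9.9 dB more gain reduction.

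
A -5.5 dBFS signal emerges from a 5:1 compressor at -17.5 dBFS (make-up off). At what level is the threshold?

-20.5 dBFS

Let T be the threshold. Output overshoot = (input overshoot)/R, so -17.5 − T = (-5.5 − T)/5.
5·(-17.5 − T) = -5.5 − T → 4·T = -87.5 − (-5.5) = -82.
T = -82/4 = -20.5 dBFS.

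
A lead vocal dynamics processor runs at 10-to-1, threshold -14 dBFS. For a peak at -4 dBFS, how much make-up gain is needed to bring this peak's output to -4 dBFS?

9 dB

Overshoot 10 dB → 10/10 = 1 dB after compression, so the compressed level is -14 + 1 = -13 dBFS.
Make-up = target − compressed = -4 − (-13) = 9 dB.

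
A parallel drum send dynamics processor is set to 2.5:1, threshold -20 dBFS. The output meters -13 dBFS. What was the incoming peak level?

-2.5 dBFS

That's 7 dB above the -20 dBFS threshold.
Before 2.5:1 compression the overshoot was 7 × 2.5 = 17.5 dB, so input = -20 + 17.5 = -2.5 dBFS.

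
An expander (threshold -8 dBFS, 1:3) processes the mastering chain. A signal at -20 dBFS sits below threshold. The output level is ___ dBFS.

Undershoot = (-8) − (-20) = 12 dB.
At 1:3, that expands to 36 dB under threshold.
Output = -8 − 36 = -44 dBFS.

-44 dBFS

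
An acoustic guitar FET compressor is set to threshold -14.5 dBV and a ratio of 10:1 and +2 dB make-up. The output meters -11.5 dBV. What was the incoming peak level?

Before make-up, the level was -11.5 − 2 = -13.5 dBV.
Post-compression overshoot = -13.5 − (-14.5) = 1 dB.
Input overshoot = R × output overshoot = 10 dB → input = -14.5 + 10 = -4.5 dBV.

-4.5 dBV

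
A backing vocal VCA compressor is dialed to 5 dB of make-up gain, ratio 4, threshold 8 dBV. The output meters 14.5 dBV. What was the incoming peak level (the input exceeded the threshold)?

Remove make-up: 14.5 − 5 = 9.5 dBV.
Post-compression overshoot = 9.5 − 8 = 1.5 dB.
Input overshoot = R × output overshoot = 6 dB → input = 8 + 6 = 14 dBV.

14 dBV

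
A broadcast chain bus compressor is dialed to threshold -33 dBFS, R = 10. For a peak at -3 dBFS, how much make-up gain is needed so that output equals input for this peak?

The peak compresses to -33 + 30/10 = -30 dBFS.
To reach -3 dBFS requires -3 − (-30) = 27 dB of make-up.

27 dB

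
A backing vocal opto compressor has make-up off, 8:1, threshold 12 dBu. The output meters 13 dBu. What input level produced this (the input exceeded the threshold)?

20 dBu

The compressed level sits 13 − 12 = 1 dB over threshold.
Input overshoot = R × output overshoot = 8 dB → input = 12 + 8 = 20 dBu.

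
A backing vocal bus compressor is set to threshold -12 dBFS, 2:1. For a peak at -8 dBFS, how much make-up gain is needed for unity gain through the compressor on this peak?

The peak compresses to -12 + 4/2 = -10 dBFS.
To reach -8 dBFS requires -8 − (-10) = 2 dB of make-up.

2 dB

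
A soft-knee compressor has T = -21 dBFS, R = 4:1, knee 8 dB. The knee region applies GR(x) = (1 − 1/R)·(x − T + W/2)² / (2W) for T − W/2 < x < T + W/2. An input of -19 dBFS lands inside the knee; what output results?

x − T + W/2 = -19 − (-21) + 4 = 6.
GR = (1 − 1/4) × 6² / 16 = 0.75 × 36 / 16 = 1.6875 dB.
Output = -19 − 1.6875 = -20.6875 dBFS.

-20.6875 dBFS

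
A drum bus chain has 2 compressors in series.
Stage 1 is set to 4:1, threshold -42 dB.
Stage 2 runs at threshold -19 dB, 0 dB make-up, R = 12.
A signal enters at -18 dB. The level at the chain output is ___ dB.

Stage 1: -18 dB is 24 dB over -42 dB; at 4:1 that becomes 6 dB over, giving -36 dB.
Stage 2: below threshold (-36 ≤ -19); passes unchanged; output -36 dB.

-36 dB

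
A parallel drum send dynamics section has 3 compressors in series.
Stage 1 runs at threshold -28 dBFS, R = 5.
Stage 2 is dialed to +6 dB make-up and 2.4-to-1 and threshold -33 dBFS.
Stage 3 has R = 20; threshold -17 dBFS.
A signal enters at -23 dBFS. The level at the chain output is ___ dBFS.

Stage 1: overshoot 5 dB → 5/5 = 1 dB → -27 dBFS.
Stage 2: overshoot 6 dB → 6/2.4 = 2.5 dB → -30.5 dBFS; +6 dB make-up → -24.5 dBFS.
Stage 3: below threshold (-24.5 ≤ -17); passes unchanged; output -24.5 dBFS.

-24.5 dBFS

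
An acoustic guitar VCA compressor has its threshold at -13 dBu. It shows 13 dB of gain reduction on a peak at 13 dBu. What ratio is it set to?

2:1

Input overshoot = 13 − (-13) = 26 dB.
Output overshoot = 26 − 13 = 13 dB.
Ratio = input overshoot / output overshoot = 26 / 13 = 2.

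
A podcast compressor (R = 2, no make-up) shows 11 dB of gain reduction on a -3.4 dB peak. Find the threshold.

-25.4 dB

Input is 22 dB above T (since output overshoot × R = input overshoot: (-14.4 − T)·2 = -3.4 − T gives T = -25.4 dB).
Check: -25.4 + (-3.4 − (-25.4))/2 = -25.4 + 11 = -14.4 dB. ✓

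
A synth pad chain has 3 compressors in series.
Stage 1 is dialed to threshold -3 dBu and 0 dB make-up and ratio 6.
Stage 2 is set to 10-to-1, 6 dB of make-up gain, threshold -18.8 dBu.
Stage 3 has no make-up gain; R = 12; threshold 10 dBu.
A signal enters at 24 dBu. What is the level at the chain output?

-10.77 dBu

Stage 1: 24 dBu is 27 dB over -3 dBu; at 6:1 that becomes 4.5 dB over, giving 1.5 dBu.
Stage 2: 20.3 dB above -18.8 dBu, reduced 10:1 to 2.03 dB above → -16.77 dBu; +6 dB make-up → -10.77 dBu.
Stage 3: below threshold (-10.77 ≤ 10); passes unchanged; output -10.77 dBu.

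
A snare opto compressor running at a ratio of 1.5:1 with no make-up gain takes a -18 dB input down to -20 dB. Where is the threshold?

Gain reduction = -18 − (-20) = 2 dB; output overshoot = GR / (R − 1) = 2 / 0.5 = 4 dB.
Threshold = output − output overshoot = -20 − 4 = -24 dB.

-24 dB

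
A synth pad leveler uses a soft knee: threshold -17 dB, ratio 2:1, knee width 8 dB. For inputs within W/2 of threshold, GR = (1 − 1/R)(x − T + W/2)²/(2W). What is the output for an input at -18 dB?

x − T + W/2 = -18 − (-17) + 4 = 3.
GR = (1 − 1/2) × 3² / 16 = 0.5 × 9 / 16 = 0.28125 dB.
Output = -18 − 0.28125 = -18.28125 dB.

-18.28125 dB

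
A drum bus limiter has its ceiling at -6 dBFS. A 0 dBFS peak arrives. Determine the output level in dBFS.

The limiter clamps the peak to its -6 dBFS ceiling.

-6 dBFS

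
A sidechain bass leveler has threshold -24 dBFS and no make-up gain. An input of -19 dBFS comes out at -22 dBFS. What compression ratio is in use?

Input overshoot = -19 − (-24) = 5 dB; output overshoot = -22 − (-24) = 2 dB.
Ratio = 5 / 2 = 2.5.

2.5:1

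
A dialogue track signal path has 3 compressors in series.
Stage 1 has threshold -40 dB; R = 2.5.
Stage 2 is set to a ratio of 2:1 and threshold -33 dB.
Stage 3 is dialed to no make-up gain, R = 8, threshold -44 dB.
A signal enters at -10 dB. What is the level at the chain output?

Stage 1: overshoot 30 dB → 30/2.5 = 12 dB → -28 dB.
Stage 2: 5 dB above -33 dB, reduced 2:1 to 2.5 dB above → -30.5 dB.
Stage 3: overshoot 13.5 dB → 13.5/8 = 1.6875 dB → -42.3125 dB.

-42.3125 dB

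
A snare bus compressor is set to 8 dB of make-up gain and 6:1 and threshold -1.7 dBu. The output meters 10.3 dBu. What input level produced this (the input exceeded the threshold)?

22.3 dBu

Before make-up, the level was 10.3 − 8 = 2.3 dBu.
That's 4 dB above the -1.7 dBu threshold.
Before 6:1 compression the overshoot was 4 × 6 = 24 dB, so input = -1.7 + 24 = 22.3 dBu.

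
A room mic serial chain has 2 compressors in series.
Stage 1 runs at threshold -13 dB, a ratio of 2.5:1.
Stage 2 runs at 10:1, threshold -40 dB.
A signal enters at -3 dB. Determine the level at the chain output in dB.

-36.9 dB

Stage 1: -3 dB is 10 dB over -13 dB; at 2.5:1 that becomes 4 dB over, giving -9 dB.
Stage 2: -9 dB is 31 dB over -40 dB; at 10:1 that becomes 3.1 dB over, giving -36.9 dB.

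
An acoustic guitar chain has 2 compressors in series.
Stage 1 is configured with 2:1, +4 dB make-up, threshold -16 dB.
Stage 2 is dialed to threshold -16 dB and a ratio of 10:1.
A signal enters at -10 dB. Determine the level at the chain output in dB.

Stage 1: 6 dB above -16 dB, reduced 2:1 to 3 dB above → -13 dB; +4 dB make-up → -9 dB.
Stage 2: overshoot 7 dB → 7/10 = 0.7 dB → -15.3 dB.

-15.3 dB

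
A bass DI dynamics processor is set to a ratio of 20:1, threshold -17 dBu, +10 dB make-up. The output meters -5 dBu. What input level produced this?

Stripping the +10 dB make-up gives -15 dBu at the gain stage.
Post-compression overshoot = -15 − (-17) = 2 dB.
Input overshoot = R × output overshoot = 40 dB → input = -17 + 40 = 23 dBu.

23 dBu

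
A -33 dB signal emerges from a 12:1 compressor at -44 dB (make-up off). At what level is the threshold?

-45 dB

Let T be the threshold. Output overshoot = (input overshoot)/R, so -44 − T = (-33 − T)/12.
12·(-44 − T) = -33 − T → 11·T = -528 − (-33) = -495.
T = -495/11 = -45 dB.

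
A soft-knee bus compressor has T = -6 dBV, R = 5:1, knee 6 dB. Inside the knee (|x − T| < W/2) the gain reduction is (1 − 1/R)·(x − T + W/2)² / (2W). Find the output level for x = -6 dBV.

-6.6 dBV

x − T + W/2 = -6 − (-6) + 3 = 3.
GR = (1 − 1/5) × 3² / 12 = 0.8 × 9 / 12 = 0.6 dB.
Output = -6 − 0.6 = -6.6 dBV.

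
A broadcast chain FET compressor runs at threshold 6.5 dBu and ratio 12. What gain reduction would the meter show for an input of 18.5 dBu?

18.5 dBu exceeds the threshold by 12 dB.
A 12:1 ratio leaves 1 dB of that excess.
Gain reduction = 12 − 1 = 11 dB.

11 dB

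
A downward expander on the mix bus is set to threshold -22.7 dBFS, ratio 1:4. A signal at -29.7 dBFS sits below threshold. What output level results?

-50.7 dBFS

Below threshold, a 1:4 expander applies gain = (4−1)×(T − x) of attenuation.
(4−1) × 7 = 21 dB, so output = -29.7 − 21 = -50.7 dBFS.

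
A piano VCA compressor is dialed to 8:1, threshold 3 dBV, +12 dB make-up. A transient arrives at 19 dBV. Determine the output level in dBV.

Overshoot: 19 − 3 = 16 dB.
8:1 compression reduces that to 16/8 = 2 dB over.
So the level is 3 + 2 = 5 dBV; make-up adds 12 dB, giving 17 dBV.

17 dBV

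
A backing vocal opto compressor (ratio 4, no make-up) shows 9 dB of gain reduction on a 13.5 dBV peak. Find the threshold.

Input is 12 dB above T (since output overshoot × R = input overshoot: (4.5 − T)·4 = 13.5 − T gives T = 1.5 dBV).
Check: 1.5 + (13.5 − 1.5)/4 = 1.5 + 3 = 4.5 dBV. ✓

1.5 dBV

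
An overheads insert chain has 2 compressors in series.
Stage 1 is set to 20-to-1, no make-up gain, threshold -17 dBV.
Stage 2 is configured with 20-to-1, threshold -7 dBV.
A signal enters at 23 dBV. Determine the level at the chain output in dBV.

Stage 1: overshoot 40 dB → 40/20 = 2 dB → -15 dBV.
Stage 2: below threshold (-15 ≤ -7); passes unchanged; output -15 dBV.

-15 dBV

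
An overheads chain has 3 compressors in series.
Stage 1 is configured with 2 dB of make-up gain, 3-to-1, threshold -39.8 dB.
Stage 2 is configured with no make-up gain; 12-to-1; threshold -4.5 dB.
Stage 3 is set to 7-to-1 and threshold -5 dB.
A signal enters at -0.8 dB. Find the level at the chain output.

Stage 1: -0.8 dB is 39 dB over -39.8 dB; at 3:1 that becomes 13 dB over, giving -26.8 dB; +2 dB make-up → -24.8 dB.
Stage 2: -24.8 dB ≤ -4.5 dB, so stage 2 doesn't engage; output -24.8 dB.
Stage 3: -24.8 dB is at or below the -5 dB threshold — no compression; output -24.8 dB.

-24.8 dB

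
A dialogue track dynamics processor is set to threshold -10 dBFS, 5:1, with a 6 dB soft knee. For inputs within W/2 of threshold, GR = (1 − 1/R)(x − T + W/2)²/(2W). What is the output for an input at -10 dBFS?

-10.6 dBFS

x − T + W/2 = -10 − (-10) + 3 = 3.
GR = (1 − 1/5) × 3² / 12 = 0.8 × 9 / 12 = 0.6 dB.
Output = -10 − 0.6 = -10.6 dBFS.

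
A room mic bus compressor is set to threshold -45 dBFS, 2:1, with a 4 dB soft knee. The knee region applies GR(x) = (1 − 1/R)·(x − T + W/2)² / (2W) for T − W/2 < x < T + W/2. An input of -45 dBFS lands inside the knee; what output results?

-45.25 dBFS

x − T + W/2 = -45 − (-45) + 2 = 2.
GR = (1 − 1/2) × 2² / 8 = 0.5 × 4 / 8 = 0.25 dB.
Output = -45 − 0.25 = -45.25 dBFS.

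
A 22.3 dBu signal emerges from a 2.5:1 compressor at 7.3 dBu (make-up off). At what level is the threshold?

-2.7 dBu

Input is 25 dB above T (since output overshoot × R = input overshoot: (7.3 − T)·2.5 = 22.3 − T gives T = -2.7 dBu).
Check: -2.7 + (22.3 − (-2.7))/2.5 = -2.7 + 10 = 7.3 dBu. ✓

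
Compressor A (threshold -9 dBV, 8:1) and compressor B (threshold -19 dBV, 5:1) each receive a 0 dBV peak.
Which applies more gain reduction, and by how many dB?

A: GR = 9 − 9/8 = 7.875 dB.
B: GR = 19 − 19/5 = 15.2 dB.
B reduces 7.325 dB more.

B, by 7.325 dB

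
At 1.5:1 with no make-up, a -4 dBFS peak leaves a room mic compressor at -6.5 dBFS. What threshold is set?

Gain reduction = -4 − (-6.5) = 2.5 dB; output overshoot = GR / (R − 1) = 2.5 / 0.5 = 5 dB.
Threshold = output − output overshoot = -6.5 − 5 = -11.5 dBFS.

-11.5 dBFS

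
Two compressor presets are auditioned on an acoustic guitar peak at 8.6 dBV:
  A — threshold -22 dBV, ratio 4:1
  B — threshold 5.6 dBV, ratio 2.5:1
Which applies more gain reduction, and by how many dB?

A, by 21.15 dB

A: overshoot 30.6 dB → output overshoot 7.65 dB → GR 22.95 dB.
B: overshoot 3 dB → output overshoot 1.2 dB → GR 1.8 dB.
A reduces 21.15 dB more.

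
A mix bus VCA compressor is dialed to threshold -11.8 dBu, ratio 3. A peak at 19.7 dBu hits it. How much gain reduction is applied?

21 dB

Overshoot = 19.7 − (-11.8) = 31.5 dB.
After 3:1 compression the overshoot becomes 31.5/3 = 10.5 dB.
GR = overshoot in − overshoot out = 31.5 − 10.5 = 21 dB.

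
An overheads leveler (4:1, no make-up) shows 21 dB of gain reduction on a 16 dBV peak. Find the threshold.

-12 dBV

Gain reduction = 16 − (-5) = 21 dB; output overshoot = GR / (R − 1) = 21 / 3 = 7 dB.
Threshold = output − output overshoot = -5 − 7 = -12 dBV.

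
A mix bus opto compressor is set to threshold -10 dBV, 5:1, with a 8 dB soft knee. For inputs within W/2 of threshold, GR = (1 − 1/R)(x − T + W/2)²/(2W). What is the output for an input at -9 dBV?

-10.25 dBV

x − T + W/2 = -9 − (-10) + 4 = 5.
GR = (1 − 1/5) × 5² / 16 = 0.8 × 25 / 16 = 1.25 dB.
Output = -9 − 1.25 = -10.25 dBV.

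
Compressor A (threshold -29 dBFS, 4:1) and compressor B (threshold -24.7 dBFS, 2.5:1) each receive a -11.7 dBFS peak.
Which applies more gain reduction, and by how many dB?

A: overshoot 17.3 dB → output overshoot 4.325 dB → GR 12.975 dB.
B: overshoot 13 dB → output overshoot 5.2 dB → GR 7.8 dB.
A applies 5.175 dB more gain reduction.

A, by 5.175 dB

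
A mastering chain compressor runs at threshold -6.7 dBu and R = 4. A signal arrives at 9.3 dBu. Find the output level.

-2.7 dBu

The input is 16 dB above the -6.7 dBu threshold.
4:1 compression reduces that to 16/4 = 4 dB over.
That puts the output at -2.7 dBu.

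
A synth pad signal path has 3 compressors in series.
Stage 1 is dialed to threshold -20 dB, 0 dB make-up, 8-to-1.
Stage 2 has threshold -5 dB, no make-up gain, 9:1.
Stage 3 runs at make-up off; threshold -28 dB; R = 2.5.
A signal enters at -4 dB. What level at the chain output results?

Stage 1: 16 dB above -20 dB, reduced 8:1 to 2 dB above → -18 dB.
Stage 2: below threshold (-18 ≤ -5); passes unchanged; output -18 dB.
Stage 3: overshoot 10 dB → 10/2.5 = 4 dB → -24 dB.

-24 dB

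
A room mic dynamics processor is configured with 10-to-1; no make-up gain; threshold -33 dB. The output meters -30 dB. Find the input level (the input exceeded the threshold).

The compressed level sits -30 − (-33) = 3 dB over threshold.
Undo the ratio: input overshoot = 3 × 10 = 30 dB, giving input = -3 dB.

-3 dB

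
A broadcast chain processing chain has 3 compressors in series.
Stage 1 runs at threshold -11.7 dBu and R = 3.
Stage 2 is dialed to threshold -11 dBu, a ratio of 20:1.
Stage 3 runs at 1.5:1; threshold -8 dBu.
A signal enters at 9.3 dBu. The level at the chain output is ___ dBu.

-10.685 dBu

Stage 1: overshoot 21 dB → 21/3 = 7 dB → -4.7 dBu.
Stage 2: 6.3 dB above -11 dBu, reduced 20:1 to 0.315 dB above → -10.685 dBu.
Stage 3: -10.685 dBu ≤ -8 dBu, so stage 3 doesn't engage; output -10.685 dBu.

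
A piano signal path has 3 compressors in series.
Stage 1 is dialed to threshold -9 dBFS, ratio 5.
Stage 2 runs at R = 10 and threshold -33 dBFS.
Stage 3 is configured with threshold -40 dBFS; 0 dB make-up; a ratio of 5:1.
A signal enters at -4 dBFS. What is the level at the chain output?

Stage 1: 5 dB above -9 dBFS, reduced 5:1 to 1 dB above → -8 dBFS.
Stage 2: 25 dB above -33 dBFS, reduced 10:1 to 2.5 dB above → -30.5 dBFS.
Stage 3: -30.5 dBFS is 9.5 dB over -40 dBFS; at 5:1 that becomes 1.9 dB over, giving -38.1 dBFS.

-38.1 dBFS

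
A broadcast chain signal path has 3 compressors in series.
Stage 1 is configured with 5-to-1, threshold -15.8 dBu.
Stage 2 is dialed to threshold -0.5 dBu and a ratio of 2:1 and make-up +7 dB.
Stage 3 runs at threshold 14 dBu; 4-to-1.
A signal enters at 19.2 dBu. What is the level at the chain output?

Stage 1: 19.2 dBu is 35 dB over -15.8 dBu; at 5:1 that becomes 7 dB over, giving -8.8 dBu.
Stage 2: -8.8 dBu is at or below the -0.5 dBu threshold — no compression; make-up brings it to -1.8 dBu.
Stage 3: below threshold (-1.8 ≤ 14); passes unchanged; output -1.8 dBu.

-1.8 dBu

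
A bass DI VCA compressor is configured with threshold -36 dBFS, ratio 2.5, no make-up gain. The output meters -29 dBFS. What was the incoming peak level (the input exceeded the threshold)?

Post-compression overshoot = -29 − (-36) = 7 dB.
Before 2.5:1 compression the overshoot was 7 × 2.5 = 17.5 dB, so input = -36 + 17.5 = -18.5 dBFS.

-18.5 dBFS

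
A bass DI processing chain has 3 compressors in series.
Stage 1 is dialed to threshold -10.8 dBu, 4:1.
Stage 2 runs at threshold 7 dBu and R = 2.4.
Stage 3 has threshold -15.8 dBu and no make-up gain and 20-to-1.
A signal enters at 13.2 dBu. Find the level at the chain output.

-15.25 dBu

Stage 1: 13.2 dBu is 24 dB over -10.8 dBu; at 4:1 that becomes 6 dB over, giving -4.8 dBu.
Stage 2: -4.8 dBu ≤ 7 dBu, so stage 2 doesn't engage; output -4.8 dBu.
Stage 3: 11 dB above -15.8 dBu, reduced 20:1 to 0.55 dB above → -15.25 dBu.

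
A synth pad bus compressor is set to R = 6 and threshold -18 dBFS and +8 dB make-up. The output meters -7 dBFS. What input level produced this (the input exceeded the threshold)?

Before make-up, the level was -7 − 8 = -15 dBFS.
Post-compression overshoot = -15 − (-18) = 3 dB.
Undo the ratio: input overshoot = 3 × 6 = 18 dB, giving input = 0 dBFS.

0 dBFS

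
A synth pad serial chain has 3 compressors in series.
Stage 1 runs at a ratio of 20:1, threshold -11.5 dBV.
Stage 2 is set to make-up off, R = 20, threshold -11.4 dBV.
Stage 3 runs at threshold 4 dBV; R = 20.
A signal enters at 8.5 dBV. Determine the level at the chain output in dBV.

Stage 1: 20 dB above -11.5 dBV, reduced 20:1 to 1 dB above → -10.5 dBV.
Stage 2: overshoot 0.9 dB → 0.9/20 = 0.045 dB → -11.355 dBV.
Stage 3: below threshold (-11.355 ≤ 4); passes unchanged; output -11.355 dBV.

-11.355 dBV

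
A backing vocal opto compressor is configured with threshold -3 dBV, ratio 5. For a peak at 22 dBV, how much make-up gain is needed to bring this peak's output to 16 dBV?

The peak compresses to -3 + 25/5 = 2 dBV.
To reach 16 dBV requires 16 − 2 = 14 dB of make-up.

14 dB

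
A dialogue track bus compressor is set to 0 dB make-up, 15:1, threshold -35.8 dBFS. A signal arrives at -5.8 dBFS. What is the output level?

Overshoot: -5.8 − (-35.8) = 30 dB.
The 30 dB excess becomes 2 dB after 15:1 reduction.
So the level is -35.8 + 2 = -33.8 dBFS.

-33.8 dBFS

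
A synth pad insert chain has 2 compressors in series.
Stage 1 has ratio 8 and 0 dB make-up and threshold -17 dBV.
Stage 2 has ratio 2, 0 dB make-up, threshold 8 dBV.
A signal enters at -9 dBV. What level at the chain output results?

-16 dBV

Stage 1: 8 dB above -17 dBV, reduced 8:1 to 1 dB above → -16 dBV.
Stage 2: -16 dBV ≤ 8 dBV, so stage 2 doesn't engage; output -16 dBV.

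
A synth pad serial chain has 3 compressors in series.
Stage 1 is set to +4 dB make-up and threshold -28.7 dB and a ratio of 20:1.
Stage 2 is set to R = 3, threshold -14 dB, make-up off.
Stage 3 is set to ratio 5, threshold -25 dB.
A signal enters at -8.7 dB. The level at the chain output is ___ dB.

Stage 1: -8.7 dB is 20 dB over -28.7 dB; at 20:1 that becomes 1 dB over, giving -27.7 dB; +4 dB make-up → -23.7 dB.
Stage 2: below threshold (-23.7 ≤ -14); passes unchanged; output -23.7 dB.
Stage 3: -23.7 dB is 1.3 dB over -25 dB; at 5:1 that becomes 0.26 dB over, giving -24.74 dB.

-24.74 dB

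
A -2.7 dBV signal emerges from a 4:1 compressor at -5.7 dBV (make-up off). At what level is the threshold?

-6.7 dBV

Gain reduction = -2.7 − (-5.7) = 3 dB; output overshoot = GR / (R − 1) = 3 / 3 = 1 dB.
Threshold = output − output overshoot = -5.7 − 1 = -6.7 dBV.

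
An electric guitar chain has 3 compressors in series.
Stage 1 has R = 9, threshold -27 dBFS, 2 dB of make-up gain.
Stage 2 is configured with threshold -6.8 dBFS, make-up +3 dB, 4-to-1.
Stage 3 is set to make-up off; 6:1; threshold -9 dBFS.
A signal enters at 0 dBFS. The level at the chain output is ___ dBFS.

-19 dBFS

Stage 1: 27 dB above -27 dBFS, reduced 9:1 to 3 dB above → -24 dBFS; +2 dB make-up → -22 dBFS.
Stage 2: below threshold (-22 ≤ -6.8); passes unchanged; make-up brings it to -19 dBFS.
Stage 3: -19 dBFS ≤ -9 dBFS, so stage 3 doesn't engage; output -19 dBFS.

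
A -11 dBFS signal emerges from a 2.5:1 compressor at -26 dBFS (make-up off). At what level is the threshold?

Gain reduction = -11 − (-26) = 15 dB; output overshoot = GR / (R − 1) = 15 / 1.5 = 10 dB.
Threshold = output − output overshoot = -26 − 10 = -36 dBFS.

-36 dBFS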